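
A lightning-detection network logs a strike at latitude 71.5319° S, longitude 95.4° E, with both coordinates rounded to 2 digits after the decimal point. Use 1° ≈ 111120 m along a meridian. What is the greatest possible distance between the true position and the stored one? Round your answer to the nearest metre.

583 metres

Rounding to 2 decimal places leaves each coordinate within ±0.005° of the true value.
N–S: 0.005° × 111120 m/° = 555.6 m.
E–W at 71.5319°: 0.005° × 111120 × cos 71.5319° = 0.005 × 111120 × 0.3168 ≈ 176.001 m.
Worst case both components are at the extreme and orthogonal: √(555.6² + 176.001²) ≈ 582.81 m.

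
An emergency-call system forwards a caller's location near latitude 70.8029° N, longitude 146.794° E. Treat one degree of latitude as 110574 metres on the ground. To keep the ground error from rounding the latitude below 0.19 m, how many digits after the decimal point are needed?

One degree of latitude covers 110574 m.
With N decimal places the half-ulp bound is 0.5·10⁻ᴺ°, or 0.5·10⁻ᴺ × 110574 m on the ground.
Setting 55287 × 10⁻ᴺ ≤ 0.19 gives 10ᴺ ≥ 2.91e+05, i.e. N ≥ 5.46.
N = 5 would give 0.553 m (too coarse); N = 6 gives 0.0553 m ≤ 0.19 m.

6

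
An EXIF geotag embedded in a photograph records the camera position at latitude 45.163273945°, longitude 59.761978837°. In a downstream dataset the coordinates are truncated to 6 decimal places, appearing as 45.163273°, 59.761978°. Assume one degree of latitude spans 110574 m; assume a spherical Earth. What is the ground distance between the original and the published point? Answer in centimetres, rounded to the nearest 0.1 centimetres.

12.3 centimetres

Δlat = 45.163273945 − 45.163273 = +0.000000945°; Δlon = 59.761978837 − 59.761978 = +0.000000837°.
North–south shift: 0.000000945 × 110574 = 0.104492 m.
East–west at this latitude: 0.000000837° × 110574 × cos 45.1633° ≈ 0.000000837 × 77964.5 = 0.0652563 m.
Hypotenuse of the two orthogonal shifts: √(0.104492² + 0.0652563²) = 0.123195 m.
That is 0.123195 m = 12.32 cm.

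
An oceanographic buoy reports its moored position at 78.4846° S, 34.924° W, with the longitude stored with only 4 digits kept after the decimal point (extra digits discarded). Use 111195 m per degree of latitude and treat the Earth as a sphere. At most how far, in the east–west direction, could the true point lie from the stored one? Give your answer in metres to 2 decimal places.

Truncating at 4 decimal places can drop up to a full unit in the last place, so the longitude may be off by as much as 0.0001°.
At latitude 78.4846° a degree of longitude spans 111195 m × cos 78.4846° = 111195 × 0.1996 ≈ 22198 m.
Maximum E–W displacement: 0.0001 × 22198 = 2.2198 m.

2.22 metres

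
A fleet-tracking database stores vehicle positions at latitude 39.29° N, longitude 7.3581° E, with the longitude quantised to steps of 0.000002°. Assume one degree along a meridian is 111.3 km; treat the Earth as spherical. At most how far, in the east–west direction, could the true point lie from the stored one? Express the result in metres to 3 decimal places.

0.086 metres

With a 0.000002° grid the true value lies within half a step, ±0.000002°/2 = ±1e-06°, of the stored one.
One degree of longitude at 39.29° is 111300 × cos 39.29° ≈ 111300 × 0.7740 = 86140.7 m.
So at most 1e-06° × 86140.7 ≈ 0.0861407 m east–west.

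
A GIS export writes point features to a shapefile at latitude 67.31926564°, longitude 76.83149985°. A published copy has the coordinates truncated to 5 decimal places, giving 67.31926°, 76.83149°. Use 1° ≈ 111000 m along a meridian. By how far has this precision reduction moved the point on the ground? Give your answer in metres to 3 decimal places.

0.755 metres

The latitude changed by +0.00000564° and the longitude by +0.00000985°.
North–south shift: 0.00000564 × 111000 = 0.62604 m.
East–west at this latitude: 0.00000985° × 111000 × cos 67.3193° ≈ 0.00000985 × 42801.1 = 0.421591 m.
Distance: √(0.62604² + 0.421591²) ≈ 0.754762 m.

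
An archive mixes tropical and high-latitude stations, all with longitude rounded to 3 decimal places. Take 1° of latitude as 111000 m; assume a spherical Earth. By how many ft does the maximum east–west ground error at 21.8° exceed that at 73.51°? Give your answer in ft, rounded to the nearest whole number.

Rounding to 3 decimal places leaves the longitude within ±0.0005° of the true value.
At 21.8°: 0.0005° × 111000 × cos 21.8° = 0.0005 × 111000 × 0.9285 ≈ 51.531 m.
At 73.51°: 0.0005° × 111000 × cos 73.51° = 0.0005 × 111000 × 0.2838 ≈ 15.754 m.
Difference: 51.531 − 15.754 = 35.777 m.
In feet: 35.7774 m ÷ 0.3048 ≈ 117.38 ft.

117 ft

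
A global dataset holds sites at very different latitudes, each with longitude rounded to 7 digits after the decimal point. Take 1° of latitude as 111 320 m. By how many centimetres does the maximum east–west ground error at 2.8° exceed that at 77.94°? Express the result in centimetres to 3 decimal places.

Rounding to 7 decimal places leaves the longitude within ±5e-08° of the true value.
At 2.8°: 5e-08° × 111320 × cos 2.8° = 5e-08 × 111320 × 0.9988 ≈ 0.0055594 m.
At 77.94°: 5e-08° × 111320 × cos 77.94° = 5e-08 × 111320 × 0.2089 ≈ 0.0011629 m.
Difference: 0.0055594 − 0.0011629 = 0.0043964 m.
That is 0.00439642 m = 0.43964 cm.

0.440 centimetres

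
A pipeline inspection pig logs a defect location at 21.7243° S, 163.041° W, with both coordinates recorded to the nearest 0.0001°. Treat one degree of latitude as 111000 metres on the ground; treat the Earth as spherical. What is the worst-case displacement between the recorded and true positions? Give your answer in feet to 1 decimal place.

24.9 feet

Rounding to 4 decimal places leaves each coordinate within ±5e-05° of the true value.
N–S: 5e-05° × 111000 m/° = 5.55 m.
East–west component at 21.7243°: 5e-05° × 111000 × cos 21.7243° ≈ 5e-05 × 103116 ≈ 5.15581 m.
Combining orthogonally: (5.55² + 5.15581²)^½ ≈ 7.57528 m.
Converting: 7.57528 m × 3.2808 ft/m ≈ 24.853 ft.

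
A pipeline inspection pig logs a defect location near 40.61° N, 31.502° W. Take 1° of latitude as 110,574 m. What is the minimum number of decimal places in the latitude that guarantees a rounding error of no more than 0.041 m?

7 decimal places

One degree of latitude covers 110574 m.
Rounding to N decimal places gives at most 0.5 × 10⁻ᴺ degrees of error, i.e. 0.5 × 10⁻ᴺ × 110574 m.
Setting 55287 × 10⁻ᴺ ≤ 0.041 gives 10ᴺ ≥ 1.348e+06, i.e. N ≥ 6.13.
So 7 decimal places suffice (0.00553 m); 6 would allow up to 0.0553 m.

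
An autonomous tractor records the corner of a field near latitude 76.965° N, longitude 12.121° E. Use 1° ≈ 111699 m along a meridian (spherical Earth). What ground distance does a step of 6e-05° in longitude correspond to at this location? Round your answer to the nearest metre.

One degree of longitude here spans 111699 × cos 76.965° = 111699 × 0.2255 ≈ 25193.3 m; 6e-05° of that is 1.5116 m.

2 metres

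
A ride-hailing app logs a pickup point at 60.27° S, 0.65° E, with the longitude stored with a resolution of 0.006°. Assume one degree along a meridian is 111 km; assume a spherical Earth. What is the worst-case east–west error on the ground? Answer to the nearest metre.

165 metres

With a 0.006° grid the true value lies within half a step, ±0.006°/2 = ±0.003°, of the stored one.
At latitude 60.27° a degree of longitude spans 111000 m × cos 60.27° = 111000 × 0.4959 ≈ 55046.4 m.
Maximum E–W displacement: 0.003 × 55046.4 = 165.139 m.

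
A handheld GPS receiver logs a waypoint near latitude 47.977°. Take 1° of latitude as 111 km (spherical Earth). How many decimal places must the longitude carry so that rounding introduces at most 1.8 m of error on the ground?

At 47.977° one degree of longitude covers 111000 × cos 47.977° ≈ 111000 × 0.6694 ≈ 74306.6 m.
Rounding to N decimal places gives at most 0.5 × 10⁻ᴺ degrees of error, i.e. 0.5 × 10⁻ᴺ × 74306.6 m.
Need 0.5 × 74306.6 × 10⁻ᴺ ≤ 1.8 → 10⁻ᴺ ≤ 4.845e-05, so N ≥ 4.31.
N = 4 would give 3.72 m (too coarse); N = 5 gives 0.372 m ≤ 1.8 m.

5 decimal places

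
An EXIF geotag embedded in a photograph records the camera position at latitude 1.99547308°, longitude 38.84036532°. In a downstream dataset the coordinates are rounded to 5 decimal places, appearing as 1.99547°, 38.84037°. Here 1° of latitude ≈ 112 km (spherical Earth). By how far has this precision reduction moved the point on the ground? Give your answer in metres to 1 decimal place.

0.6 metres

Δlat = 1.99547308 − 1.99547 = +0.00000308°; Δlon = 38.84036532 − 38.84037 = -0.00000468°.
N–S: 0.00000308° × 112000 m/° = 0.34496 m.
E–W at 1.99547°: -0.00000468° × 112000 × cos 1.99547° = -0.00000468 × 112000 × 0.9994 ≈ -0.523842 m.
Combined displacement = (0.34496² + 0.523842²)^½ ≈ 0.627222 m.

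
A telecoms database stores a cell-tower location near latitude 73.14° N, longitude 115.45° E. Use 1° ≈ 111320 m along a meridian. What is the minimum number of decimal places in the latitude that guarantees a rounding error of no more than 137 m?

One degree of latitude covers 111320 m.
With N decimal places the half-ulp bound is 0.5·10⁻ᴺ°, or 0.5·10⁻ᴺ × 111320 m on the ground.
Need 0.5 × 111320 × 10⁻ᴺ ≤ 137 → 10⁻ᴺ ≤ 2.461e-03, so N ≥ 2.61.
So 3 decimal places suffice (55.7 m); 2 would allow up to 557 m.

3 decimal places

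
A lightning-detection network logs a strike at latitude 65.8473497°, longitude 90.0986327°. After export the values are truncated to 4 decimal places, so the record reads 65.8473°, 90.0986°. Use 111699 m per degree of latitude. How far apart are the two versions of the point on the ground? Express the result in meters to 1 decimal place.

5.7 meters

The latitude changed by +0.0000497° and the longitude by +0.0000327°.
N–S: 0.0000497° × 111699 m/° = 5.55144 m.
East–west at this latitude: 0.0000327° × 111699 × cos 65.8473° ≈ 0.0000327 × 45703.9 = 1.49452 m.
Hypotenuse of the two orthogonal shifts: √(5.55144² + 1.49452²) = 5.74909 m.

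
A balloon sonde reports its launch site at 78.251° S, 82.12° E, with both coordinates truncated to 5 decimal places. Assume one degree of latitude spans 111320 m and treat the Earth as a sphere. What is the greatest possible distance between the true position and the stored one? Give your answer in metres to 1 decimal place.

1.1 metres

Truncating at 5 decimal places can drop up to a full unit in the last place, so each coordinate may be off by as much as 1e-05°.
N–S: 1e-05° × 111320 m/° = 1.1132 m.
E–W at 78.251°: 1e-05° × 111320 × cos 78.251° = 1e-05 × 111320 × 0.2036 ≈ 0.226675 m.
Combining orthogonally: (1.1132² + 0.226675²)^½ ≈ 1.13604 m.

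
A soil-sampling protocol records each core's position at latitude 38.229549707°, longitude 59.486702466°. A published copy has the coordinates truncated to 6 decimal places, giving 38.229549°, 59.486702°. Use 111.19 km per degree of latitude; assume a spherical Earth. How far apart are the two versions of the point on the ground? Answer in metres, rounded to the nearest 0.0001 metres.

The latitude changed by +0.000000707° and the longitude by +0.000000466°.
North–south shift: 0.000000707 × 111190 = 0.0786113 m.
East–west at this latitude: 0.000000466° × 111190 × cos 38.2295° ≈ 0.000000466 × 87344 = 0.0407023 m.
Distance: √(0.0786113² + 0.0407023²) ≈ 0.0885235 m.

0.0885 metres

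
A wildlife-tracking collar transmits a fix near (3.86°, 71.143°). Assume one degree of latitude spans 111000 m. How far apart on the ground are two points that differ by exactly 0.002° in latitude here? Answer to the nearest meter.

222 meters

Along a meridian 0.002° is 0.002 × 111000 = 222 m.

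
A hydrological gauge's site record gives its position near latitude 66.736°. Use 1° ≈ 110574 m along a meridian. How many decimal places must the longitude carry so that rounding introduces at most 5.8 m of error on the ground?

4

At 66.736° one degree of longitude covers 110574 × cos 66.736° ≈ 110574 × 0.3950 ≈ 43673.2 m.
Rounding to N decimal places gives at most 0.5 × 10⁻ᴺ degrees of error, i.e. 0.5 × 10⁻ᴺ × 43673.2 m.
Need 0.5 × 43673.2 × 10⁻ᴺ ≤ 5.8 → 10⁻ᴺ ≤ 2.656e-04, so N ≥ 3.58.
So 4 decimal places suffice (2.18 m); 3 would allow up to 21.8 m.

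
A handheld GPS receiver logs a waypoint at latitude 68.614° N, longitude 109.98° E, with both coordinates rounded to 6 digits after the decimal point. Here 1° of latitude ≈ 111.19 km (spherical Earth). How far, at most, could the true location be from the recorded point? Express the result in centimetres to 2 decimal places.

5.92 centimetres

Rounding to 6 decimal places leaves each coordinate within ±5e-07° of the true value.
Latitude error → 5e-07 × 111190 = 0.055595 m along the meridian.
East–west component at 68.614°: 5e-07° × 111190 × cos 68.614° ≈ 5e-07 × 40545.4 ≈ 0.0202727 m.
Combining orthogonally: (0.055595² + 0.0202727²)^½ ≈ 0.0591759 m.
That is 0.0591759 m = 5.9176 cm.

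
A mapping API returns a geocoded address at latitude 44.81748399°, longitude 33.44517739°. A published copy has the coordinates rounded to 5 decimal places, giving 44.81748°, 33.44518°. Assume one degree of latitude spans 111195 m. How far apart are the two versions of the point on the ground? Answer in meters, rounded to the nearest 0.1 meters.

0.5 meters

The latitude changed by +0.00000399° and the longitude by -0.00000261°.
N–S: 0.00000399° × 111195 m/° = 0.443668 m.
East–west at this latitude: -0.00000261° × 111195 × cos 44.8175° ≈ -0.00000261 × 78876.8 = -0.205868 m.
Combined displacement = (0.443668² + 0.205868²)^½ ≈ 0.489104 m.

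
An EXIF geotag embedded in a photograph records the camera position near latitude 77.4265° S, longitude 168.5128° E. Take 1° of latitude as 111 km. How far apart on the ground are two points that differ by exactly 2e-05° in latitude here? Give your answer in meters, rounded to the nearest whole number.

2 meters

Along a meridian 2e-05° is 2e-05 × 111000 = 2.22 m.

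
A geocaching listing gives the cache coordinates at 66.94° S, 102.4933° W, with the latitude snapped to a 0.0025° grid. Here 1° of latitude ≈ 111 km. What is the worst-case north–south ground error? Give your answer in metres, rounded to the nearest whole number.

139 metres

With a 0.0025° grid the true value lies within half a step, ±0.0025°/2 = ±0.00125°, of the stored one.
North–south distance: 0.00125° × 111000 m/° = 138.75 m.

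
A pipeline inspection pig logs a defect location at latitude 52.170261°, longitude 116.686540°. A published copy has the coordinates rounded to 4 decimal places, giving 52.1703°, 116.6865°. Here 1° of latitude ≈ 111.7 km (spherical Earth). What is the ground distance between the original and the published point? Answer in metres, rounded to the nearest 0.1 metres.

Δlat = 52.170261 − 52.1703 = -0.000039°; Δlon = 116.686540 − 116.6865 = +0.000040°.
North–south shift: -0.000039 × 111700 = -4.3563 m.
East–west at this latitude: 0.000040° × 111700 × cos 52.1703° ≈ 0.000040 × 68507.5 = 2.7403 m.
Combined displacement = (4.3563² + 2.7403²)^½ ≈ 5.14651 m.

5.1 metres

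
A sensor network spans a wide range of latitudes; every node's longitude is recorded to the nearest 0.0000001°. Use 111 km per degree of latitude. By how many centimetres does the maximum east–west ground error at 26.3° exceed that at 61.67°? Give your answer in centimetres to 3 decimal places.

0.234 centimetres

Rounding to 7 decimal places leaves the longitude within ±5e-08° of the true value.
Error at 26.3° = 5e-08° × 111000 × cos 26.3° ≈ 0.00555 × 0.8965 = 0.0049755 m.
Error at 61.67° = 5e-08° × 111000 × cos 61.67° ≈ 0.00555 × 0.4745 = 0.0026337 m.
So the lower-latitude error exceeds the higher by 0.0049755 − 0.0026337 = 0.0023418 m.
That is 0.00234175 m = 0.23418 cm.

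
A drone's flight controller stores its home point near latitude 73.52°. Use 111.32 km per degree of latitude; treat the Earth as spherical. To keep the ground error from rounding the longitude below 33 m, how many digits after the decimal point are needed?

At 73.52° one degree of longitude covers 111320 × cos 73.52° ≈ 111320 × 0.2837 ≈ 31579.3 m.
With N decimal places the half-ulp bound is 0.5·10⁻ᴺ°, or 0.5·10⁻ᴺ × 31579.3 m on the ground.
Setting 15789.7 × 10⁻ᴺ ≤ 33 gives 10ᴺ ≥ 478.5, i.e. N ≥ 2.68.
N = 2 would give 158 m (too coarse); N = 3 gives 15.8 m ≤ 33 m.

3 decimal places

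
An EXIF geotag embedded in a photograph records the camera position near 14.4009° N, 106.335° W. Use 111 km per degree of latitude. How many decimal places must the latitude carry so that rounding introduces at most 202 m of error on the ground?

One degree of latitude covers 111000 m.
N decimal places → at most half a unit in the last place, 0.5 × 10⁻ᴺ° = 111000/2 × 10⁻ᴺ m.
Need 0.5 × 111000 × 10⁻ᴺ ≤ 202 → 10⁻ᴺ ≤ 3.640e-03, so N ≥ 2.44.
At 2 places the error can reach 555 m, but 3 places keeps it to 55.5 m.

3 decimal places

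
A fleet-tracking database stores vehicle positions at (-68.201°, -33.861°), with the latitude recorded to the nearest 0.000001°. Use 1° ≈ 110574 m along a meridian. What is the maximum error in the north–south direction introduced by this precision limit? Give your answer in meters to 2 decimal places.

Rounding to 6 decimal places leaves the latitude within ±5e-07° of the true value.
Along the meridian that is 5e-07° × 110574 m/° = 0.055287 m.

0.06 meters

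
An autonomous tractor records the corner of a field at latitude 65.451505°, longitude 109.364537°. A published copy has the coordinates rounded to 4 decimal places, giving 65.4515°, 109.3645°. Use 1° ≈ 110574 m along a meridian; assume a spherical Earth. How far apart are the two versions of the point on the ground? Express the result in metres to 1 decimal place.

The latitude changed by +0.000005° and the longitude by +0.000037°.
N–S: 0.000005° × 110574 m/° = 0.55287 m.
E–W at 65.4515°: 0.000037° × 110574 × cos 65.4515° = 0.000037 × 110574 × 0.4155 ≈ 1.69976 m.
Hypotenuse of the two orthogonal shifts: √(0.55287² + 1.69976²) = 1.78741 m.

1.8 metres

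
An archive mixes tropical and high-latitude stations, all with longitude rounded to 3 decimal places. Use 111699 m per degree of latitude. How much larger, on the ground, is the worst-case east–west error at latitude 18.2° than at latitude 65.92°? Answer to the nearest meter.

Rounding to 3 decimal places leaves the longitude within ±0.0005° of the true value.
Error at 18.2° = 0.0005° × 111699 × cos 18.2° ≈ 55.849 × 0.9500 = 53.055 m.
Error at 65.92° = 0.0005° × 111699 × cos 65.92° ≈ 55.849 × 0.4080 = 22.787 m.
Difference: 53.055 − 22.787 = 30.268 m.

30 meters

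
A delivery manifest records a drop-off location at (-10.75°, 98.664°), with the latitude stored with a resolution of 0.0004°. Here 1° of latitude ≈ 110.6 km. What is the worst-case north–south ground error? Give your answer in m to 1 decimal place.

22.1 m

With a 0.0004° grid the true value lies within half a step, ±0.0004°/2 = ±0.0002°, of the stored one.
So the N–S error is at most 0.0002 × 110600 = 22.12 m.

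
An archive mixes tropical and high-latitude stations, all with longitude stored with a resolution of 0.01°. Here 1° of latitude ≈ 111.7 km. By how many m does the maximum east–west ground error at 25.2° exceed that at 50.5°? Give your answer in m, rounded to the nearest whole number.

With a 0.01° grid the true value lies within half a step, ±0.01°/2 = ±0.005°, of the stored one.
At 25.2°: 0.005° × 111700 × cos 25.2° = 0.005 × 111700 × 0.9048 ≈ 505.35 m.
At 50.5°: 0.005° × 111700 × cos 50.5° = 0.005 × 111700 × 0.6361 ≈ 355.25 m.
Difference: 505.35 − 355.25 = 150.1 m.

150 m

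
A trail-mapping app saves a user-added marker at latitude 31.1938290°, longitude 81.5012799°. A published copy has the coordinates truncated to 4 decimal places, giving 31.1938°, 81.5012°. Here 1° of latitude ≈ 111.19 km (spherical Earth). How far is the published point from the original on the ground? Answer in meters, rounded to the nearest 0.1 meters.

8.3 meters

The latitude changed by +0.0000290° and the longitude by +0.0000799°.
N–S: 0.0000290° × 111190 m/° = 3.22451 m.
East–west at this latitude: 0.0000799° × 111190 × cos 31.1938° ≈ 0.0000799 × 95114.2 = 7.59962 m.
Combined displacement = (3.22451² + 7.59962²)^½ ≈ 8.25541 m.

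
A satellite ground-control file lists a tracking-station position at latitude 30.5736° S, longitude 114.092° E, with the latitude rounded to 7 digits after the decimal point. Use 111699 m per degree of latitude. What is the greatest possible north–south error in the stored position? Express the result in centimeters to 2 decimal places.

0.56 centimeters

Rounding to 7 decimal places leaves the latitude within ±5e-08° of the true value.
North–south distance: 5e-08° × 111699 m/° = 0.00558495 m.
That is 0.00558495 m = 0.55849 cm.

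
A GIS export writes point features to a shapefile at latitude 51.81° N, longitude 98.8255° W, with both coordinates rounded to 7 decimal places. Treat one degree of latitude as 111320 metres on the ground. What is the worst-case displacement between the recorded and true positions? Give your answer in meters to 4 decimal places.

0.0065 meters

Rounding to 7 decimal places leaves each coordinate within ±5e-08° of the true value.
North–south component: 5e-08° × 111320 = 0.005566 m.
East–west component at 51.81°: 5e-08° × 111320 × cos 51.81° ≈ 5e-08 × 68826 ≈ 0.0034413 m.
The two errors are perpendicular, so the maximum displacement is √(0.005566² + 0.0034413²) ≈ 0.00654392 m.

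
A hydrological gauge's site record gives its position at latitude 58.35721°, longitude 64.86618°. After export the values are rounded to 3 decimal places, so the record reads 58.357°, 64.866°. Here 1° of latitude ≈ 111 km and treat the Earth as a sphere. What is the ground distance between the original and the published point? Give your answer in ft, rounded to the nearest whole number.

The latitude changed by +0.00021° and the longitude by +0.00018°.
North–south shift: 0.00021 × 111000 = 23.31 m.
East–west at this latitude: 0.00018° × 111000 × cos 58.357° ≈ 0.00018 × 58233.4 = 10.482 m.
Distance: √(23.31² + 10.482²) ≈ 25.5583 m.
Converting: 25.5583 m × 3.2808 ft/m ≈ 83.853 ft.

84 ft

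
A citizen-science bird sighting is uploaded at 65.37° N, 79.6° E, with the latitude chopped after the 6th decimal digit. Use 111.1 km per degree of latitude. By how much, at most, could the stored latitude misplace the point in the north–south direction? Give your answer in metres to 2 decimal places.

Truncating at 6 decimal places can drop up to a full unit in the last place, so the latitude may be off by as much as 1e-06°.
So the N–S error is at most 1e-06 × 111100 = 0.1111 m.

0.11 metres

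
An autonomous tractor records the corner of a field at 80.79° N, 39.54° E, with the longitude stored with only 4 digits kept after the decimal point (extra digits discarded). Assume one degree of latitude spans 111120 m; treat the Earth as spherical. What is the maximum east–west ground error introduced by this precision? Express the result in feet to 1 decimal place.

5.8 feet

Truncating at 4 decimal places can drop up to a full unit in the last place, so the longitude may be off by as much as 0.0001°.
At latitude 80.79° a degree of longitude spans 111120 m × cos 80.79° = 111120 × 0.1601 ≈ 17785.1 m.
So at most 0.0001° × 17785.1 ≈ 1.77851 m east–west.
Converting: 1.77851 m × 3.2808 ft/m ≈ 5.835 ft.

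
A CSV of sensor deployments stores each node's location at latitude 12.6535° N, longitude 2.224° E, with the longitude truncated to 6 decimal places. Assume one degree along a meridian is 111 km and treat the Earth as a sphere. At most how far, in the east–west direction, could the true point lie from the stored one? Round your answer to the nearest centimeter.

11 centimeters

Truncating at 6 decimal places can drop up to a full unit in the last place, so the longitude may be off by as much as 1e-06°.
Parallels shrink by cos φ, so at 12.6535° a degree of longitude is 111000 × 0.9757 ≈ 108304 m.
So at most 1e-06° × 108304 ≈ 0.108304 m east–west.
That is 0.108304 m = 10.83 cm.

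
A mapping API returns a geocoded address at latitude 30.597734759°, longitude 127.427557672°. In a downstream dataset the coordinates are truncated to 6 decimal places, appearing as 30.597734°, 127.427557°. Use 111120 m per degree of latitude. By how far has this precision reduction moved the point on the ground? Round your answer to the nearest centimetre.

Δlat = 30.597734759 − 30.597734 = +0.000000759°; Δlon = 127.427557672 − 127.427557 = +0.000000672°.
North–south shift: 0.000000759 × 111120 = 0.0843401 m.
East–west at this latitude: 0.000000672° × 111120 × cos 30.5977° ≈ 0.000000672 × 95647.9 = 0.0642754 m.
Combined displacement = (0.0843401² + 0.0642754²)^½ ≈ 0.10604 m.
That is 0.10604 m = 10.604 cm.

11 centimetres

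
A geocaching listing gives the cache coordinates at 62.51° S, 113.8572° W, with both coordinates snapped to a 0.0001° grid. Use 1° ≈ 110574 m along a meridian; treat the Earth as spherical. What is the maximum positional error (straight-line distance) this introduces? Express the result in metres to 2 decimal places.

With a 0.0001° grid the true value lies within half a step, ±0.0001°/2 = ±5e-05°, of the stored one.
Latitude error → 5e-05 × 110574 = 5.5287 m along the meridian.
Longitude error → 5e-05 × 110574 × cos 62.51° = 5e-05 × 110574 × 0.4616 ≈ 2.55201 m.
The two errors are perpendicular, so the maximum displacement is √(5.5287² + 2.55201²) ≈ 6.08928 m.

6.09 metres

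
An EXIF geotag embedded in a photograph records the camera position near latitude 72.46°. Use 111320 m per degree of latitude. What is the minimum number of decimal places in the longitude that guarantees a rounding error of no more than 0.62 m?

At 72.46° one degree of longitude covers 111320 × cos 72.46° ≈ 111320 × 0.3014 ≈ 33548.7 m.
Rounding to N decimal places gives at most 0.5 × 10⁻ᴺ degrees of error, i.e. 0.5 × 10⁻ᴺ × 33548.7 m.
Need 0.5 × 33548.7 × 10⁻ᴺ ≤ 0.62 → 10⁻ᴺ ≤ 3.696e-05, so N ≥ 4.43.
So 5 decimal places suffice (0.168 m); 4 would allow up to 1.68 m.

5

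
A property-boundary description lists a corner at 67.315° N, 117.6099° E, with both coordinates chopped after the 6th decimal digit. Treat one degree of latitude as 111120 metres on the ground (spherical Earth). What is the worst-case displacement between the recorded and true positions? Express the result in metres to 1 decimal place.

Truncating at 6 decimal places can drop up to a full unit in the last place, so each coordinate may be off by as much as 1e-06°.
North–south component: 1e-06° × 111120 = 0.11112 m.
East–west component at 67.315°: 1e-06° × 111120 × cos 67.315° ≈ 1e-06 × 42855 ≈ 0.042855 m.
The two errors are perpendicular, so the maximum displacement is √(0.11112² + 0.042855²) ≈ 0.119097 m.

0.1 metres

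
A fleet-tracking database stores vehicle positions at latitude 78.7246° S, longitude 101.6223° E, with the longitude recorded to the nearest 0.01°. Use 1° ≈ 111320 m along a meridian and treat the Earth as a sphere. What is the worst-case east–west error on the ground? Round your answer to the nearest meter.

109 meters

Rounding to 2 decimal places leaves the longitude within ±0.005° of the true value.
At latitude 78.7246° a degree of longitude spans 111320 m × cos 78.7246° = 111320 × 0.1955 ≈ 21765.9 m.
So at most 0.005° × 21765.9 ≈ 108.829 m east–west.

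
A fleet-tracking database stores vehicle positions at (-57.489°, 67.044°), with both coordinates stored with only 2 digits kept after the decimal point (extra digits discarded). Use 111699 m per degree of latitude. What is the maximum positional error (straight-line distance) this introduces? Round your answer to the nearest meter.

Truncating at 2 decimal places can drop up to a full unit in the last place, so each coordinate may be off by as much as 0.01°.
Latitude error → 0.01 × 111699 = 1116.99 m along the meridian.
E–W at 57.489°: 0.01° × 111699 × cos 57.489° = 0.01 × 111699 × 0.5375 ≈ 600.339 m.
The two errors are perpendicular, so the maximum displacement is √(1116.99² + 600.339²) ≈ 1268.1 m.

1268 meters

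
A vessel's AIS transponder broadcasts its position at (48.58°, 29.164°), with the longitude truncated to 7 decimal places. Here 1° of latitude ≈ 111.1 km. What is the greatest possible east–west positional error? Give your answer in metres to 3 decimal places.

0.007 metres

Truncating at 7 decimal places can drop up to a full unit in the last place, so the longitude may be off by as much as 1e-07°.
One degree of longitude at 48.58° is 111100 × cos 48.58° ≈ 111100 × 0.6616 = 73500.8 m.
So at most 1e-07° × 73500.8 ≈ 0.00735008 m east–west.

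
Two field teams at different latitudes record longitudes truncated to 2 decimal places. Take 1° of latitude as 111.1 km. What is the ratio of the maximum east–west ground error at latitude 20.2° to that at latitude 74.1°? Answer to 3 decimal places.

Truncating at 2 decimal places can drop up to a full unit in the last place, so the longitude may be off by as much as 0.01°.
At 20.2°: 0.01° × 111100 × cos 20.2° = 0.01 × 111100 × 0.9385 ≈ 1042.7 m.
Error at 74.1° = 0.01° × 111100 × cos 74.1° ≈ 1111 × 0.2740 = 304.37 m.
The ratio reduces to cos 20.2° / cos 74.1° = 0.9385/0.2740 ≈ 3.4257.

3.426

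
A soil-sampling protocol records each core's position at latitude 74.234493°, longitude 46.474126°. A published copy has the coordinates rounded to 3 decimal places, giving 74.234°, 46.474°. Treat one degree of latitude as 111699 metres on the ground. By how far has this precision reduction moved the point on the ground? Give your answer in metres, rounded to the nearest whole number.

Δlat = 74.234493 − 74.234 = +0.000493°; Δlon = 46.474126 − 46.474 = +0.000126°.
N–S: 0.000493° × 111699 m/° = 55.0676 m.
E–W at 74.234°: 0.000126° × 111699 × cos 74.234° = 0.000126 × 111699 × 0.2717 ≈ 3.82406 m.
Combined displacement = (55.0676² + 3.82406²)^½ ≈ 55.2002 m.

55 metres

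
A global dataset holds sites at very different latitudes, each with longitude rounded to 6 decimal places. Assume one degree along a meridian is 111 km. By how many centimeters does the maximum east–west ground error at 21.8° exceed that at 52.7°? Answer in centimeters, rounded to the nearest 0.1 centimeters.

Rounding to 6 decimal places leaves the longitude within ±5e-07° of the true value.
At 21.8°: 5e-07° × 111000 × cos 21.8° = 5e-07 × 111000 × 0.9285 ≈ 0.051531 m.
Error at 52.7° = 5e-07° × 111000 × cos 52.7° ≈ 0.0555 × 0.6060 = 0.033632 m.
So the lower-latitude error exceeds the higher by 0.051531 − 0.033632 = 0.017899 m.
That is 0.0178986 m = 1.7899 cm.

1.8 centimeters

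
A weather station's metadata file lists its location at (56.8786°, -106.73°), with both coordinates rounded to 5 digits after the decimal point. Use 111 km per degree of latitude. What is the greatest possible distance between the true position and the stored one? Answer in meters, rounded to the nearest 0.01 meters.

Rounding to 5 decimal places leaves each coordinate within ±5e-06° of the true value.
Latitude error → 5e-06 × 111000 = 0.555 m along the meridian.
Longitude error → 5e-06 × 111000 × cos 56.8786° = 5e-06 × 111000 × 0.5464 ≈ 0.30326 m.
The two errors are perpendicular, so the maximum displacement is √(0.555² + 0.30326²) ≈ 0.632449 m.

0.63 meters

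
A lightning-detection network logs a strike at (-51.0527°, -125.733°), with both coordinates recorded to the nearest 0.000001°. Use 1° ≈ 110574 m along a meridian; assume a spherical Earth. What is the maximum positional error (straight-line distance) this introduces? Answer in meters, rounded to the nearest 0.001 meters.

Rounding to 6 decimal places leaves each coordinate within ±5e-07° of the true value.
Latitude error → 5e-07 × 110574 = 0.055287 m along the meridian.
East–west component at 51.0527°: 5e-07° × 110574 × cos 51.0527° ≈ 5e-07 × 69507.4 ≈ 0.0347537 m.
The two errors are perpendicular, so the maximum displacement is √(0.055287² + 0.0347537²) ≈ 0.0653029 m.

0.065 meters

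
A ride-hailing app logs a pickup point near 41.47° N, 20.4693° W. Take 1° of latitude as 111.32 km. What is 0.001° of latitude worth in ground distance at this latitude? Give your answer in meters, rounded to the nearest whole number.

111 meters

Along a meridian 0.001° is 0.001 × 111320 = 111.32 m.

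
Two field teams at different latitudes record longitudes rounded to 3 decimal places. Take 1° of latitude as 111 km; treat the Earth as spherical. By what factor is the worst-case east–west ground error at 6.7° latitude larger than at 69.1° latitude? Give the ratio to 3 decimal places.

2.784

Rounding to 3 decimal places leaves the longitude within ±0.0005° of the true value.
At 6.7°: 0.0005° × 111000 × cos 6.7° = 0.0005 × 111000 × 0.9932 ≈ 55.121 m.
At 69.1°: 0.0005° × 111000 × cos 69.1° = 0.0005 × 111000 × 0.3567 ≈ 19.799 m.
Ratio: 55.121 / 19.799 = cos 6.7° / cos 69.1° ≈ 2.7840.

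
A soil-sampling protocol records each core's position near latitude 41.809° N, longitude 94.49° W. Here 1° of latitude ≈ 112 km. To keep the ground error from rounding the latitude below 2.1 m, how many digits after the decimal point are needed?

One degree of latitude covers 112000 m.
N decimal places → at most half a unit in the last place, 0.5 × 10⁻ᴺ° = 112000/2 × 10⁻ᴺ m.
Need 0.5 × 112000 × 10⁻ᴺ ≤ 2.1 → 10⁻ᴺ ≤ 3.750e-05, so N ≥ 4.43.
N = 4 would give 5.6 m (too coarse); N = 5 gives 0.56 m ≤ 2.1 m.

5 decimal places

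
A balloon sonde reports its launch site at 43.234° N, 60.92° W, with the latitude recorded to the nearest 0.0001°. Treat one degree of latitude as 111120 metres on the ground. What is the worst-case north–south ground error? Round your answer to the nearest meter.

6 meters

Rounding to 4 decimal places leaves the latitude within ±5e-05° of the true value.
So the N–S error is at most 5e-05 × 111120 = 5.556 m.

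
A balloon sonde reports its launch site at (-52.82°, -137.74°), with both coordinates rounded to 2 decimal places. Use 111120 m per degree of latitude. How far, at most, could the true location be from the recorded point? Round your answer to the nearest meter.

649 meters

Rounding to 2 decimal places leaves each coordinate within ±0.005° of the true value.
North–south component: 0.005° × 111120 = 555.6 m.
Longitude error → 0.005 × 111120 × cos 52.82° = 0.005 × 111120 × 0.6043 ≈ 335.761 m.
Combining orthogonally: (555.6² + 335.761²)^½ ≈ 649.174 m.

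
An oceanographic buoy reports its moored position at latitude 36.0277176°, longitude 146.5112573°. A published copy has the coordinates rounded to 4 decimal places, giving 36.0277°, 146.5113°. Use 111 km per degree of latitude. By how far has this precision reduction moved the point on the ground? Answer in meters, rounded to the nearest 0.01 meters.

4.30 meters

Δlat = 36.0277176 − 36.0277 = +0.0000176°; Δlon = 146.5112573 − 146.5113 = -0.0000427°.
North–south shift: 0.0000176 × 111000 = 1.9536 m.
E–W at 36.0277°: -0.0000427° × 111000 × cos 36.0277° = -0.0000427 × 111000 × 0.8087 ≈ -3.83315 m.
Distance: √(1.9536² + 3.83315²) ≈ 4.30228 m.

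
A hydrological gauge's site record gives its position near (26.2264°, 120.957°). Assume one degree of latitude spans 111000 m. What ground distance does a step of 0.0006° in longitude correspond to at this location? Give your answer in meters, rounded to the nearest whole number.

60 meters

At 26.2264° a degree of longitude is 111000 × cos 26.2264° ≈ 99573.1 m, so 0.0006° corresponds to 59.7439 m.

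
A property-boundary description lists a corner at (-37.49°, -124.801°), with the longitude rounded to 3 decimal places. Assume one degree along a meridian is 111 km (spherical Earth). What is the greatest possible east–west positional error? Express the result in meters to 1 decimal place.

44.0 meters

Rounding to 3 decimal places leaves the longitude within ±0.0005° of the true value.
At latitude 37.49° a degree of longitude spans 111000 m × cos 37.49° = 111000 × 0.7935 ≈ 88074 m.
East–west error: 0.0005° × 88074 m/° ≈ 44.037 m.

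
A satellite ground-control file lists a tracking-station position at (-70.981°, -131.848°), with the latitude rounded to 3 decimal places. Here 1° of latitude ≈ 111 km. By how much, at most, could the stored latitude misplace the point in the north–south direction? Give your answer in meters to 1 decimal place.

Rounding to 3 decimal places leaves the latitude within ±0.0005° of the true value.
Along the meridian that is 0.0005° × 111000 m/° = 55.5 m.

55.5 meters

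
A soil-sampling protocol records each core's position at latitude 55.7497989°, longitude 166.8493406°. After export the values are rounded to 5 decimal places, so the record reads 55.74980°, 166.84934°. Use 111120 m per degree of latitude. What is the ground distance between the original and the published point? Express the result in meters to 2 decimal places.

Δlat = 55.7497989 − 55.74980 = -0.0000011°; Δlon = 166.8493406 − 166.84934 = +0.0000006°.
N–S: -0.0000011° × 111120 m/° = -0.122232 m.
East–west at this latitude: 0.0000006° × 111120 × cos 55.7498° ≈ 0.0000006 × 62539.2 = 0.0375235 m.
Combined displacement = (0.122232² + 0.0375235²)^½ ≈ 0.127862 m.

0.13 meters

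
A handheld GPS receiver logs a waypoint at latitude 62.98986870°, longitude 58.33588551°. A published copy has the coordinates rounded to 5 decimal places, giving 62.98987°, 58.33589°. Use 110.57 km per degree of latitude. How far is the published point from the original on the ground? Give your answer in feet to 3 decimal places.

Δlat = 62.98986870 − 62.98987 = -0.00000130°; Δlon = 58.33588551 − 58.33589 = -0.00000449°.
N–S: -0.00000130° × 110570 m/° = -0.143741 m.
East–west at this latitude: -0.00000449° × 110570 × cos 62.9899° ≈ -0.00000449 × 50215.1 = -0.225466 m.
Hypotenuse of the two orthogonal shifts: √(0.143741² + 0.225466²) = 0.267388 m.
Converting: 0.267388 m × 3.2808 ft/m ≈ 0.87726 ft.

0.877 feet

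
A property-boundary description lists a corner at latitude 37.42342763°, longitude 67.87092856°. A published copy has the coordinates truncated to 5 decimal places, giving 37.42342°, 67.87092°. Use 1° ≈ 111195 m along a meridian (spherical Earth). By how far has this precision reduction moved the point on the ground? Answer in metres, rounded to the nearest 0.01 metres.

1.14 metres

Δlat = 37.42342763 − 37.42342 = +0.00000763°; Δlon = 67.87092856 − 67.87092 = +0.00000856°.
N–S: 0.00000763° × 111195 m/° = 0.848418 m.
East–west at this latitude: 0.00000856° × 111195 × cos 37.4234° ≈ 0.00000856 × 88307.3 = 0.755911 m.
Hypotenuse of the two orthogonal shifts: √(0.848418² + 0.755911²) = 1.13632 m.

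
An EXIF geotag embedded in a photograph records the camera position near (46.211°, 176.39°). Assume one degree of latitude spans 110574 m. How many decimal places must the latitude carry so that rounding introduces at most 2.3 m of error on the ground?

5 decimal places

One degree of latitude covers 110574 m.
N decimal places → at most half a unit in the last place, 0.5 × 10⁻ᴺ° = 110574/2 × 10⁻ᴺ m.
Setting 55287 × 10⁻ᴺ ≤ 2.3 gives 10ᴺ ≥ 2.404e+04, i.e. N ≥ 4.38.
So 5 decimal places suffice (0.553 m); 4 would allow up to 5.53 m.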